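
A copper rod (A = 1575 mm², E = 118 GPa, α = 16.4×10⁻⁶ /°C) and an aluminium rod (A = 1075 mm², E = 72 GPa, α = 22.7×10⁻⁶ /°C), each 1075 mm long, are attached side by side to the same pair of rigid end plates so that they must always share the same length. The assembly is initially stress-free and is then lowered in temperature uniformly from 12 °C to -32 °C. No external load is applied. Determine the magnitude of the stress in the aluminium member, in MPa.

Both members must finish at the same length. With the larger α, the aluminium tends to over-contract; the plates restrain it, putting the aluminium in tension and the copper in compression. With no external load the two internal forces are equal and opposite, magnitude P.
Compatibility of the two members (thermal + elastic change equal): (α₁ − α₂)ΔT = P·[1/(A₁E₁) + 1/(A₂E₂)].
|α₁ − α₂|·ΔT = 6.3×10⁻⁶ × 44 = 0.0002772.
1/(A₁E₁) + 1/(A₂E₂) = 1/(1575×118×10³) + 1/(1075×72×10³) = 1.83×10⁻⁸ N⁻¹.
P = 0.0002772 / 1.83×10⁻⁸ = 15150 N = 15.15 kN.
σ_{aluminium} = P/A₂ = 15150/1075 = 14.09 MPa, tensile.

σ ≈ 14.1 MPa (tensile)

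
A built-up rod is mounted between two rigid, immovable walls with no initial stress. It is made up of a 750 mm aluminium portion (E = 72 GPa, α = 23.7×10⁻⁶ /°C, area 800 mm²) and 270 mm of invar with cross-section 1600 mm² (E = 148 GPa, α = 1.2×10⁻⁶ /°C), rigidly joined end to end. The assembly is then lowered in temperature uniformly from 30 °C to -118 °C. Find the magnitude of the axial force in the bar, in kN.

If the supports were absent, the total length change would be Σ αᵢΔT Lᵢ = 23.7×10⁻⁶×148×750 + 1.2×10⁻⁶×148×270 = 2.679 mm.
Since the ends are fixed, an axial force P builds up, equal in every segment, with P · Σ Lᵢ/(AᵢEᵢ) = δ_free.
The series flexibility is Σ Lᵢ/(AᵢEᵢ) = 750/(800×72×10³) + 270/(1600×148×10³) = 1.416×10⁻⁵ mm/N.
So P = 2.679 / 1.416×10⁻⁵ = 189.2 kN, tensile.

P ≈ 189 kN (tensile)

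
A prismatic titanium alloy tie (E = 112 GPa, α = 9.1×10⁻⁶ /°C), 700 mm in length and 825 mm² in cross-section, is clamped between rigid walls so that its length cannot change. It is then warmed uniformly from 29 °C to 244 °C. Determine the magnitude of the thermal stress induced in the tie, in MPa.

σ ≈ 219 MPa (compressive)

The supports are rigid, so the total axial strain is zero. The restrained thermal strain is ε = αΔT = 9.1×10⁻⁶ × 215 = 1956.5×10⁻⁶.
σ = EαΔT = 112×10³ × 9.1×10⁻⁶ × 215 = 219.1 MPa (compressive; the tie is trying to expand).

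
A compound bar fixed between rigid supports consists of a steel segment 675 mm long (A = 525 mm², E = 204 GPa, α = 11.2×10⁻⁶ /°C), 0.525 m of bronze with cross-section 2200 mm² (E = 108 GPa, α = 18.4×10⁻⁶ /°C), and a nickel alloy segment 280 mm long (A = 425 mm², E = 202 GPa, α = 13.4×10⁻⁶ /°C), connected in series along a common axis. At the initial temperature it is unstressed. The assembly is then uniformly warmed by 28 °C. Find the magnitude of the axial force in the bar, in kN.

P ≈ 49.9 kN (compressive)

If the supports were absent, the total length change would be Σ αᵢΔT Lᵢ = 11.2×10⁻⁶×28×675 + 18.4×10⁻⁶×28×525 + 13.4×10⁻⁶×28×280 = 0.5872 mm.
The rigid supports impose zero overall length change; the single axial force P common to all segments must satisfy P Σ Lᵢ/(AᵢEᵢ) = δ_free.
Σ Lᵢ/(AᵢEᵢ) = 675/(525×204×10³) + 525/(2200×108×10³) + 280/(425×202×10³) = 1.177×10⁻⁵ mm/N.
Hence P = δ_free / Σ(L/AE) = 0.5872/1.177×10⁻⁵ = 49.88 kN (compressive).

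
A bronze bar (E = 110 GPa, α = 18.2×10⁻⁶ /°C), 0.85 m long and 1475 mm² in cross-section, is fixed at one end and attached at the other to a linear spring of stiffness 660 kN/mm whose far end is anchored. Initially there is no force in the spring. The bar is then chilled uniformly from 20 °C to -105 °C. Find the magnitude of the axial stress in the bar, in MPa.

The unrestrained thermal change is αΔT L = 18.2×10⁻⁶ × 125 × 850 = 1.934 mm.
Let P be the tensile force in the spring. The bar extends elastically by PL/(AE) and the spring stretches by P/k; together these equal δ_free.
So P = δ_free / [L/(AE) + 1/k] = 1.934 / [ 850/(1475×110×10³) + 1/(660×10³) ].
P = 1.934 / 6.754×10⁻⁶ = 286300 N.
σ = P/A = 286300/1475 = 194.1 MPa.

σ ≈ 194 MPa (tensile)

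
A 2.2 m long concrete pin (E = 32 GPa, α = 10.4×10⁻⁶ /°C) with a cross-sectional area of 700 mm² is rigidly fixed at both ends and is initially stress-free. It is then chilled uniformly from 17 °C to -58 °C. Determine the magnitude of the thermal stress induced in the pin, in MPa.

σ ≈ 25 MPa (tensile)

The supports are rigid, so the total axial strain is zero. The restrained thermal strain is ε = αΔT = 10.4×10⁻⁶ × 75 = 780×10⁻⁶.
The stress required to suppress this strain is σ = Eε = 32×10³ × 780×10⁻⁶ = 24.96 MPa, tensile since the pin is trying to contract.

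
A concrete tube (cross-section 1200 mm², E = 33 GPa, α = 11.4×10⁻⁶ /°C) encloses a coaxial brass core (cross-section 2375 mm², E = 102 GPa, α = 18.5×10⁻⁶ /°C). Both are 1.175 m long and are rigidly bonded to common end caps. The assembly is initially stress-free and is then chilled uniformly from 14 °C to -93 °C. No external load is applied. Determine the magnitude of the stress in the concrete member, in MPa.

σ ≈ 21.5 MPa (compressive)

Both members must finish at the same length. With the larger α, the brass tends to over-contract; the plates restrain it, putting the brass in tension and the concrete in compression. With no external load the two internal forces are equal and opposite, magnitude P.
Setting the final lengths equal and cancelling L: (α₁ − α₂)ΔT = P/(A₁E₁) + P/(A₂E₂).
|α₁ − α₂|·ΔT = 7.1×10⁻⁶ × 107 = 0.0007597.
1/(A₁E₁) + 1/(A₂E₂) = 1/(1200×33×10³) + 1/(2375×102×10³) = 2.938×10⁻⁸ N⁻¹.
P = 0.0007597 / 2.938×10⁻⁸ = 25860 N = 25.86 kN.
σ_{concrete} = P/A₁ = 25860/1200 = 21.55 MPa, compressive.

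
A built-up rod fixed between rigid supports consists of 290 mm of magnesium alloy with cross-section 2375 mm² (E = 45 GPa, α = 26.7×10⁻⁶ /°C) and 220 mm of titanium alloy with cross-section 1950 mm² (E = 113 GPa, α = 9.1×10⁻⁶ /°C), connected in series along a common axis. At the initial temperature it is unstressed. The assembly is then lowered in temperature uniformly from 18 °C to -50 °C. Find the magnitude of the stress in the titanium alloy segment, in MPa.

σ ≈ 91.6 MPa (tensile)

Free thermal contraction of the whole bar: Σ αᵢΔT Lᵢ = 26.7×10⁻⁶×68×290 + 9.1×10⁻⁶×68×220 = 0.6627 mm.
The rigid supports impose zero overall length change; the single axial force P common to all segments must satisfy P Σ Lᵢ/(AᵢEᵢ) = δ_free.
Σ Lᵢ/(AᵢEᵢ) = 290/(2375×45×10³) + 220/(1950×113×10³) = 3.712×10⁻⁶ mm/N.
So P = 0.6627 / 3.712×10⁻⁶ = 178.5 kN, tensile.
σ_{titanium alloy} = P / A = 178500 / 1950 = 91.55 MPa.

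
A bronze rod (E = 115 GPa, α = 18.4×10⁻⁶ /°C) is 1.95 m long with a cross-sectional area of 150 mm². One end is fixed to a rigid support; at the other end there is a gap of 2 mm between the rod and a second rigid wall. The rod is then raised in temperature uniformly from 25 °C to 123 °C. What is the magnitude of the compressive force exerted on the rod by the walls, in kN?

P ≈ 13.4 kN

If the wall were absent the rod would grow by αΔT L = 18.4×10⁻⁶ × 98 × 1950 = 3.516 mm.
This exceeds the 2 mm gap, so the wall pushes back. The portion of expansion that must be recovered elastically is δ_free − gap = 3.516 − 2 = 1.516 mm.
That suppressed elongation corresponds to σ = E·Δ/L = 115×10³ × 1.516/1950 = 89.42 MPa.
Force on the wall = σA = 89.42 × 150 mm² = 13.41 kN.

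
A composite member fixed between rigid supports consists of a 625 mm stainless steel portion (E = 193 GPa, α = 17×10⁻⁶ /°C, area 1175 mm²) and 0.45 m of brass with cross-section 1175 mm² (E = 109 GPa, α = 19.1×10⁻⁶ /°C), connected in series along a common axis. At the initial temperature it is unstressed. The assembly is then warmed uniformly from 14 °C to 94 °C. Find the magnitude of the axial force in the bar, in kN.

If the supports were absent, the total length change would be Σ αᵢΔT Lᵢ = 17×10⁻⁶×80×625 + 19.1×10⁻⁶×80×450 = 1.538 mm.
The walls prevent any net length change, so an axial force P (same in every segment) develops. Compatibility: P · Σ Lᵢ/(AᵢEᵢ) = δ_free.
The series flexibility is Σ Lᵢ/(AᵢEᵢ) = 625/(1175×193×10³) + 450/(1175×109×10³) = 6.27×10⁻⁶ mm/N.
Hence P = δ_free / Σ(L/AE) = 1.538/6.27×10⁻⁶ = 245.2 kN (compressive).

P ≈ 245 kN (compressive)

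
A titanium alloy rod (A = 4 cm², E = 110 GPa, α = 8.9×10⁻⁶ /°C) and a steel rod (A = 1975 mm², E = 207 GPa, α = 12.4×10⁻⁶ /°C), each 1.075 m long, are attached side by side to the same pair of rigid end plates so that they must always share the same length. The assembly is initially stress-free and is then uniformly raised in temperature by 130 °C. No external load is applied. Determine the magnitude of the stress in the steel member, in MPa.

σ ≈ 9.15 MPa (compressive)

Both members must finish at the same length. With the larger α, the steel tends to over-expand; the plates restrain it, putting the steel in compression and the titanium alloy in tension. With no external load the two internal forces are equal and opposite, magnitude P.
Compatibility of the two members (thermal + elastic change equal): (α₁ − α₂)ΔT = P·[1/(A₁E₁) + 1/(A₂E₂)].
|α₁ − α₂|·ΔT = 3.5×10⁻⁶ × 130 = 0.000455.
1/(A₁E₁) + 1/(A₂E₂) = 1/(400×110×10³) + 1/(1975×207×10³) = 2.517×10⁻⁸ N⁻¹.
So P = 0.000455 / 2.517×10⁻⁸ = 18.07 kN.
σ_{steel} = P/A₂ = 18070/1975 = 9.152 MPa, compressive.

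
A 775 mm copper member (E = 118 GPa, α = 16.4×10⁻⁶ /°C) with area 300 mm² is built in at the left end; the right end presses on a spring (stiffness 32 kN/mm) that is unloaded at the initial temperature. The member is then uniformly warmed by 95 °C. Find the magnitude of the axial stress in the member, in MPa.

σ ≈ 75.7 MPa (compressive)

The unrestrained thermal change is αΔT L = 16.4×10⁻⁶ × 95 × 775 = 1.207 mm.
Let P be the compressive force at the spring. The member shortens elastically by PL/(AE) and the spring compresses by P/k; together these equal δ_free.
P [ L/(AE) + 1/k ] = δ_free → P [ 775/(300×118×10³) + 1/(32×10³) ] = 1.207.
P = 1.207 / 5.314×10⁻⁵ = 22720 N.
σ = P/A = 22720/300 = 75.74 MPa.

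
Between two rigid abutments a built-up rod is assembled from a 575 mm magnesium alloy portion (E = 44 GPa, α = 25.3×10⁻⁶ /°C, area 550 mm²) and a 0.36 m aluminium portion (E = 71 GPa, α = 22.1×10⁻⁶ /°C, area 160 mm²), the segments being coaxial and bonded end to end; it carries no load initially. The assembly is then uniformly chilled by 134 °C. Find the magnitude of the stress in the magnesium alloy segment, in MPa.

Free thermal contraction of the whole bar: Σ αᵢΔT Lᵢ = 25.3×10⁻⁶×134×575 + 22.1×10⁻⁶×134×360 = 3.015 mm.
Since the ends are fixed, an axial force P builds up, equal in every segment, with P · Σ Lᵢ/(AᵢEᵢ) = δ_free.
Σ Lᵢ/(AᵢEᵢ) = 575/(550×44×10³) + 360/(160×71×10³) = 5.545×10⁻⁵ mm/N.
P = 3.015 / 5.545×10⁻⁵ = 54380 N = 54.38 kN, tensile.
σ_{magnesium alloy} = P / A = 54380 / 550 = 98.88 MPa.

σ ≈ 98.9 MPa (tensile)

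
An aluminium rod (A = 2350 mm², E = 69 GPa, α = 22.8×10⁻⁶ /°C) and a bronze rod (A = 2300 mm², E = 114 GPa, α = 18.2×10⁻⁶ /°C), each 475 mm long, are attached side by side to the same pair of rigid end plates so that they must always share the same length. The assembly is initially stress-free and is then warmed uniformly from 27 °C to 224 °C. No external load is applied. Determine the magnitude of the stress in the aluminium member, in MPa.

σ ≈ 38.6 MPa (compressive)

Equilibrium of a rigid end plate with no external load gives equal and opposite internal forces ±P in the two members. Since α_{aluminium} > α_{bronze}, heating drives the aluminium into compression and the bronze into tension.
Compatibility of the two members (thermal + elastic change equal): (α₁ − α₂)ΔT = P·[1/(A₁E₁) + 1/(A₂E₂)].
|α₁ − α₂|·ΔT = 4.6×10⁻⁶ × 197 = 0.0009062.
1/(A₁E₁) + 1/(A₂E₂) = 1/(2350×69×10³) + 1/(2300×114×10³) = 9.981×10⁻⁹ N⁻¹.
P = 0.0009062 / 9.981×10⁻⁹ = 90790 N = 90.79 kN.
σ_{aluminium} = P/A₁ = 90790/2350 = 38.64 MPa, compressive.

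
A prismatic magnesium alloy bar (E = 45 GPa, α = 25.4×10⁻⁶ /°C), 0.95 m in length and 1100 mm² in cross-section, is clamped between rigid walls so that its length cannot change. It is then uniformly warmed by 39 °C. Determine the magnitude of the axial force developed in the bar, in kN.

Full restraint means ε = 0, so the stress is σ = EαΔT = 45×10³ × 25.4×10⁻⁶ × 39 = 44.58 MPa.
Then P = σA = 44.58 × 1100 mm² = 49.03 kN, compressive.

P ≈ 49 kN (compressive)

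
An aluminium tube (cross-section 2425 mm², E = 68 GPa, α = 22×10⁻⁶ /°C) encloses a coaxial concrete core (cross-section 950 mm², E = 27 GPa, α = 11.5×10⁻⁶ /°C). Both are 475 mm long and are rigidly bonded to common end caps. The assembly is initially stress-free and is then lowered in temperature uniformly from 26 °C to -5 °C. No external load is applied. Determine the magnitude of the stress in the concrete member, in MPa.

σ ≈ 7.61 MPa (compressive)

The aluminium has the larger α, so on cooling it would change length more than the concrete if both were free. The rigid plates force a common final length, so the aluminium is put into tension and the concrete into compression, with equal and opposite forces P (no external load).
Equating the net (thermal + elastic) strains gives |α₁ − α₂|·ΔT = P·[1/(A₁E₁) + 1/(A₂E₂)].
|α₁ − α₂|·ΔT = 10.5×10⁻⁶ × 31 = 0.0003255.
1/(A₁E₁) + 1/(A₂E₂) = 1/(2425×68×10³) + 1/(950×27×10³) = 4.505×10⁻⁸ N⁻¹.
P = 0.0003255 / 4.505×10⁻⁸ = 7225 N = 7.225 kN.
σ_{concrete} = P/A₂ = 7225/950 = 7.605 MPa, compressive.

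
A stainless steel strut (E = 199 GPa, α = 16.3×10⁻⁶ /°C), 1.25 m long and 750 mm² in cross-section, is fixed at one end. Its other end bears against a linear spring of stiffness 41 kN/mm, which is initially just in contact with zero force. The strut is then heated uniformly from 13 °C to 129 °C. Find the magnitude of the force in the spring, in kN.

If the spring were absent the strut would lengthen by αΔT L = 16.3×10⁻⁶ × 116 × 1250 = 2.364 mm.
Let P be the compressive force at the spring. The strut shortens elastically by PL/(AE) and the spring compresses by P/k; together these equal δ_free.
P [ L/(AE) + 1/k ] = δ_free → P [ 1250/(750×199×10³) + 1/(41×10³) ] = 2.364.
P = 2.364 / 3.277×10⁻⁵ = 72130 N.

P ≈ 72.1 kN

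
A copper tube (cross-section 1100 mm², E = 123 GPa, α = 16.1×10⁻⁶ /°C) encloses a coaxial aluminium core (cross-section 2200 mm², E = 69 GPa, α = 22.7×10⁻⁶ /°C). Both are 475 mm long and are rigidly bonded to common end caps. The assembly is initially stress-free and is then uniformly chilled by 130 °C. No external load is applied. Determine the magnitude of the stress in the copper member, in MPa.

σ ≈ 55.8 MPa (compressive)

Both members must finish at the same length. With the larger α, the aluminium tends to over-contract; the plates restrain it, putting the aluminium in tension and the copper in compression. With no external load the two internal forces are equal and opposite, magnitude P.
Setting the final lengths equal and cancelling L: (α₁ − α₂)ΔT = P/(A₁E₁) + P/(A₂E₂).
|α₁ − α₂|·ΔT = 6.6×10⁻⁶ × 130 = 0.000858.
1/(A₁E₁) + 1/(A₂E₂) = 1/(1100×123×10³) + 1/(2200×69×10³) = 1.398×10⁻⁸ N⁻¹.
P = 0.000858 / 1.398×10⁻⁸ = 61380 N = 61.38 kN.
σ_{copper} = P/A₁ = 61380/1100 = 55.8 MPa, compressive.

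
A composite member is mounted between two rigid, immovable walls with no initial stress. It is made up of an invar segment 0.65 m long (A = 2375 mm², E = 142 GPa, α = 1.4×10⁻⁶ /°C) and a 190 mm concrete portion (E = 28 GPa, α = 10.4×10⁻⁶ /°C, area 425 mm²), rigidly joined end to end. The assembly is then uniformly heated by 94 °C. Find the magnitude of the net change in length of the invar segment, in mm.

If the supports were absent, the total length change would be Σ αᵢΔT Lᵢ = 1.4×10⁻⁶×94×650 + 10.4×10⁻⁶×94×190 = 0.2713 mm.
Since the ends are fixed, an axial force P builds up, equal in every segment, with P · Σ Lᵢ/(AᵢEᵢ) = δ_free.
Σ Lᵢ/(AᵢEᵢ) = 650/(2375×142×10³) + 190/(425×28×10³) = 1.789×10⁻⁵ mm/N.
P = 0.2713 / 1.789×10⁻⁵ = 15160 N = 15.16 kN, compressive.
For the invar segment, free thermal change = 1.4×10⁻⁶×94×650 = 0.08554 mm and elastic change from P = 15160×650/(2375×142×10³) = 0.02922 mm; these oppose, so the net change is 0.0563 mm (segment lengthens).

|ΔL| ≈ 0.0563 mm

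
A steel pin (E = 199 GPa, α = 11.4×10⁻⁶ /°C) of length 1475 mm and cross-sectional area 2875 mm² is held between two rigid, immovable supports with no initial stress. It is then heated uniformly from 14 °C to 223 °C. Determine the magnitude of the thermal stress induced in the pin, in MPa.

σ ≈ 474 MPa (compressive)

With length fixed, the mechanical strain must cancel the thermal strain αΔT = 11.4×10⁻⁶ × 209 = 2382.6×10⁻⁶.
The stress required to suppress this strain is σ = Eε = 199×10³ × 2382.6×10⁻⁶ = 474.1 MPa, compressive since the pin is trying to expand.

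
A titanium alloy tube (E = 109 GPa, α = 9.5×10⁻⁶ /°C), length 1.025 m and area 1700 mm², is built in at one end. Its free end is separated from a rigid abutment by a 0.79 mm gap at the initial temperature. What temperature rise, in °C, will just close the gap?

ΔT ≈ 81.1 °C

Contact occurs when the free expansion equals the gap: αΔT L = 0.79 mm.
ΔT = 0.79 / (9.5×10⁻⁶ × 1025) = 81.13 °C.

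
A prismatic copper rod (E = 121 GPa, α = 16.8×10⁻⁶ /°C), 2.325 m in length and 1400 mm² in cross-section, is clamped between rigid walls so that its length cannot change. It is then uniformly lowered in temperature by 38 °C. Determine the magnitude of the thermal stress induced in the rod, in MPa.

σ ≈ 77.2 MPa (tensile)

Because both ends are immovable the net strain is zero, and the suppressed thermal strain is αΔT = 16.8×10⁻⁶ × 38 = 638.4×10⁻⁶.
Hence σ = E·αΔT = 121×10³ × 638.4×10⁻⁶ = 77.25 MPa, tensile.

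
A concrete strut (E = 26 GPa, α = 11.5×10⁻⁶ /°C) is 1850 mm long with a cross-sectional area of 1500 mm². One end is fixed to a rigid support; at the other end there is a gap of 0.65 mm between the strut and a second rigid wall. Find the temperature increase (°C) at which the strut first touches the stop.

The gap closes when αΔT L = 0.65 mm, since the strut is still unstressed at that instant.
So ΔT = g/(αL) = 0.65/(11.5×10⁻⁶ × 1850) = 30.55 °C.

ΔT ≈ 30.6 °C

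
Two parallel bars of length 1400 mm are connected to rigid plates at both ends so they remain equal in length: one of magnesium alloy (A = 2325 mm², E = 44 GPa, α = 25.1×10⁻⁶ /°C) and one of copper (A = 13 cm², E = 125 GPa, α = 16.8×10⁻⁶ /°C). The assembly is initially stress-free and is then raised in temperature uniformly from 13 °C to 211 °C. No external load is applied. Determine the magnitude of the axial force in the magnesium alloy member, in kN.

P ≈ 103 kN (compressive in the magnesium alloy)

The magnesium alloy has the larger α, so on heating it would change length more than the copper if both were free. The rigid plates force a common final length, so the magnesium alloy is put into compression and the copper into tension, with equal and opposite forces P (no external load).
Setting the final lengths equal and cancelling L: (α₁ − α₂)ΔT = P/(A₁E₁) + P/(A₂E₂).
|α₁ − α₂|·ΔT = 8.3×10⁻⁶ × 198 = 0.001643.
1/(A₁E₁) + 1/(A₂E₂) = 1/(2325×44×10³) + 1/(1300×125×10³) = 1.593×10⁻⁸ N⁻¹.
So P = 0.001643 / 1.593×10⁻⁸ = 103.2 kN.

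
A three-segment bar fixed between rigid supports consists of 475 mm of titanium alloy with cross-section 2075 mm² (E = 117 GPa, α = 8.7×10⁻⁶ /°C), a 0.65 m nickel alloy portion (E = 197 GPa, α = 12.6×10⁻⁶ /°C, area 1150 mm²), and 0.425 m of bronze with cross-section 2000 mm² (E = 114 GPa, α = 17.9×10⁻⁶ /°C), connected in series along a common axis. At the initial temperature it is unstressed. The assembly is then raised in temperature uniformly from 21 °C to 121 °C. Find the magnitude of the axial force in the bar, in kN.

P ≈ 298 kN (compressive)

Free thermal expansion of the whole bar: Σ αᵢΔT Lᵢ = 8.7×10⁻⁶×100×475 + 12.6×10⁻⁶×100×650 + 17.9×10⁻⁶×100×425 = 1.993 mm.
The walls prevent any net length change, so an axial force P (same in every segment) develops. Compatibility: P · Σ Lᵢ/(AᵢEᵢ) = δ_free.
Σ Lᵢ/(AᵢEᵢ) = 475/(2075×117×10³) + 650/(1150×197×10³) + 425/(2000×114×10³) = 6.69×10⁻⁶ mm/N.
So P = 1.993 / 6.69×10⁻⁶ = 297.9 kN, compressive.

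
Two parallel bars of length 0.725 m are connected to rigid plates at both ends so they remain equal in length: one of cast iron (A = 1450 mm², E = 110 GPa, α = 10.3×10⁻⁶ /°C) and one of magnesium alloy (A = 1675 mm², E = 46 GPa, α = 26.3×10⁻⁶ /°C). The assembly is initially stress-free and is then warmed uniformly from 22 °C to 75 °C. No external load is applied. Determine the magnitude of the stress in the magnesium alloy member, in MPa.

Both members must finish at the same length. With the larger α, the magnesium alloy tends to over-expand; the plates restrain it, putting the magnesium alloy in compression and the cast iron in tension. With no external load the two internal forces are equal and opposite, magnitude P.
Setting the final lengths equal and cancelling L: (α₁ − α₂)ΔT = P/(A₁E₁) + P/(A₂E₂).
|α₁ − α₂|·ΔT = 16×10⁻⁶ × 53 = 0.000848.
1/(A₁E₁) + 1/(A₂E₂) = 1/(1450×110×10³) + 1/(1675×46×10³) = 1.925×10⁻⁸ N⁻¹.
P = 0.000848 / 1.925×10⁻⁸ = 44060 N = 44.06 kN.
σ_{magnesium alloy} = P/A₂ = 44060/1675 = 26.3 MPa, compressive.

σ ≈ 26.3 MPa (compressive)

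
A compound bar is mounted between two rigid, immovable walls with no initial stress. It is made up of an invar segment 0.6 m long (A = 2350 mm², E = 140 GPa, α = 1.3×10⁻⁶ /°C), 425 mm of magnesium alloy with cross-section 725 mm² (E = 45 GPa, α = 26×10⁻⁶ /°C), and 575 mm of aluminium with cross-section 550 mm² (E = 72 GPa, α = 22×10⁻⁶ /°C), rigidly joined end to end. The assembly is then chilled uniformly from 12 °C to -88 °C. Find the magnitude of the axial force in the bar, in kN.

P ≈ 83.3 kN (tensile)

Free thermal contraction of the whole bar: Σ αᵢΔT Lᵢ = 1.3×10⁻⁶×100×600 + 26×10⁻⁶×100×425 + 22×10⁻⁶×100×575 = 2.448 mm.
The walls prevent any net length change, so an axial force P (same in every segment) develops. Compatibility: P · Σ Lᵢ/(AᵢEᵢ) = δ_free.
The series flexibility is Σ Lᵢ/(AᵢEᵢ) = 600/(2350×140×10³) + 425/(725×45×10³) + 575/(550×72×10³) = 2.937×10⁻⁵ mm/N.
So P = 2.448 / 2.937×10⁻⁵ = 83.35 kN, tensile.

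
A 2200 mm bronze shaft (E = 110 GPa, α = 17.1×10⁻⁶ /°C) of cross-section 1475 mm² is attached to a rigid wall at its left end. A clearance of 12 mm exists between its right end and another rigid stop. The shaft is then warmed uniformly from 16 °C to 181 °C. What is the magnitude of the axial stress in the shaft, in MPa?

σ ≈ 0 MPa

If the wall were absent the shaft would grow by αΔT L = 17.1×10⁻⁶ × 165 × 2200 = 6.207 mm.
Since δ_free = 6.21 mm is less than the 12 mm gap, the shaft never touches the wall. No axial force develops.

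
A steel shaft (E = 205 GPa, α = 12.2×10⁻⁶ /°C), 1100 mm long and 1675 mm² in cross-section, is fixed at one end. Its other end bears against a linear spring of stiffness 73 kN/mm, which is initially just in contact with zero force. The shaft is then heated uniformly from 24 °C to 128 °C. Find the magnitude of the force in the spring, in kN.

P ≈ 82.6 kN

Free thermal expansion: δ_free = αΔT L = 12.2×10⁻⁶ × 104 × 1100 = 1.396 mm.
With a force P in the spring, the elastic change of the shaft is PL/(AE) and that of the spring is P/k; compatibility requires their sum to equal δ_free.
P [ L/(AE) + 1/k ] = δ_free → P [ 1100/(1675×205×10³) + 1/(73×10³) ] = 1.396.
P = 1.396 / 1.69×10⁻⁵ = 82570 N.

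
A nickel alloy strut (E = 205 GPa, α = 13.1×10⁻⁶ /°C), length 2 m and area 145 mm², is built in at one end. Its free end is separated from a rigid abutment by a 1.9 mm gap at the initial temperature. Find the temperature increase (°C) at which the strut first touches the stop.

The gap closes when αΔT L = 1.9 mm, since the strut is still unstressed at that instant.
ΔT = 1.9 / (13.1×10⁻⁶ × 2000) = 72.52 °C.

ΔT ≈ 72.5 °C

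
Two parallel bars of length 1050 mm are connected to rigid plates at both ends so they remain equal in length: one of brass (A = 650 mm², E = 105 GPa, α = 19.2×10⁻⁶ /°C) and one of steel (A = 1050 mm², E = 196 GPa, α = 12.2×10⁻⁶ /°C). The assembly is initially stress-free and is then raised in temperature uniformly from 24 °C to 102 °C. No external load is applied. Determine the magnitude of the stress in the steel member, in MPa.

σ ≈ 26.7 MPa (tensile)

The brass has the larger α, so on heating it would change length more than the steel if both were free. The rigid plates force a common final length, so the brass is put into compression and the steel into tension, with equal and opposite forces P (no external load).
Setting the final lengths equal and cancelling L: (α₁ − α₂)ΔT = P/(A₁E₁) + P/(A₂E₂).
|α₁ − α₂|·ΔT = 7×10⁻⁶ × 78 = 0.000546.
1/(A₁E₁) + 1/(A₂E₂) = 1/(650×105×10³) + 1/(1050×196×10³) = 1.951×10⁻⁸ N⁻¹.
P = 0.000546 / 1.951×10⁻⁸ = 27980 N = 27.98 kN.
σ_{steel} = P/A₂ = 27980/1050 = 26.65 MPa, tensile.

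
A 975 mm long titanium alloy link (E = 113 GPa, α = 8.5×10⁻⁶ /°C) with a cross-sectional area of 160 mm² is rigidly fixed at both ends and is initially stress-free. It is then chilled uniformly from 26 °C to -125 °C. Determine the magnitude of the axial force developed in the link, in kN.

P ≈ 23.2 kN (tensile)

Full restraint means ε = 0, so the stress is σ = EαΔT = 113×10³ × 8.5×10⁻⁶ × 151 = 145 MPa.
Axial force P = σA = 145 × 160 = 23210 N = 23.21 kN, tensile.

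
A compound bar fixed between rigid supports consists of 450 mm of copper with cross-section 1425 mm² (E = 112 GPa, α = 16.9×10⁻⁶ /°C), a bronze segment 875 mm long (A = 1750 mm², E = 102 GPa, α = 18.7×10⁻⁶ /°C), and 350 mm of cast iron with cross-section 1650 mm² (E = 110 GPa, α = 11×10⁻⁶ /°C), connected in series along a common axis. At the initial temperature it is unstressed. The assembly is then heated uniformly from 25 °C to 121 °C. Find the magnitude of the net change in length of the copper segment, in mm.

|ΔL| ≈ 0.0502 mm

Free thermal expansion of the whole bar: Σ αᵢΔT Lᵢ = 16.9×10⁻⁶×96×450 + 18.7×10⁻⁶×96×875 + 11×10⁻⁶×96×350 = 2.67 mm.
The rigid supports impose zero overall length change; the single axial force P common to all segments must satisfy P Σ Lᵢ/(AᵢEᵢ) = δ_free.
The series flexibility is Σ Lᵢ/(AᵢEᵢ) = 450/(1425×112×10³) + 875/(1750×102×10³) + 350/(1650×110×10³) = 9.65×10⁻⁶ mm/N.
So P = 2.67 / 9.65×10⁻⁶ = 276.7 kN, compressive.
For the copper segment, free thermal change = 16.9×10⁻⁶×96×450 = 0.7301 mm and elastic change from P = 276700×450/(1425×112×10³) = 0.7803 mm; these oppose, so the net change is 0.0502 mm (segment shortens).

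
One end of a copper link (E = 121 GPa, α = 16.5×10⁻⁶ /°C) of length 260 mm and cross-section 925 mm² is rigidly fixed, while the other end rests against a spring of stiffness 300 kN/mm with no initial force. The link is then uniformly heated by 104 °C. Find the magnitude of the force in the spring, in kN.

P ≈ 78.9 kN

The unrestrained thermal change is αΔT L = 16.5×10⁻⁶ × 104 × 260 = 0.4462 mm.
Let P be the compressive force at the spring. The link shortens elastically by PL/(AE) and the spring compresses by P/k; together these equal δ_free.
P [ L/(AE) + 1/k ] = δ_free → P [ 260/(925×121×10³) + 1/(300×10³) ] = 0.4462.
P = 0.4462 / 5.656×10⁻⁶ = 78880 N.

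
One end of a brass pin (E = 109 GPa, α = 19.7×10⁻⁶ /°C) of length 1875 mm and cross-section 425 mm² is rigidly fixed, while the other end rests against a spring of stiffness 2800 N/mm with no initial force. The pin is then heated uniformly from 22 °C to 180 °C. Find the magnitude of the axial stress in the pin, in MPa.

The unrestrained thermal change is αΔT L = 19.7×10⁻⁶ × 158 × 1875 = 5.836 mm.
With a force P in the spring, the elastic change of the pin is PL/(AE) and that of the spring is P/k; compatibility requires their sum to equal δ_free.
P [ L/(AE) + 1/k ] = δ_free → P [ 1875/(425×109×10³) + 1/(2800) ] = 5.836.
P = 5.836 / 0.0003976 = 14680 N.
σ = P/A = 14680/425 = 34.54 MPa.

σ ≈ 34.5 MPa (compressive)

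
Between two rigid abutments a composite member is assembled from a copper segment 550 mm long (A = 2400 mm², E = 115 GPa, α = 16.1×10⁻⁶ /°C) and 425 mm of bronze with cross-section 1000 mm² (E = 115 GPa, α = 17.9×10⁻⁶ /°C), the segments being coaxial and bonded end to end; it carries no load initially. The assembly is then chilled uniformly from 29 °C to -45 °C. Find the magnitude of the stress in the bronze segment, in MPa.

With the walls removed the bar would change length by δ_free = Σ αᵢΔT Lᵢ = 16.1×10⁻⁶×74×550 + 17.9×10⁻⁶×74×425 = 1.218 mm.
Since the ends are fixed, an axial force P builds up, equal in every segment, with P · Σ Lᵢ/(AᵢEᵢ) = δ_free.
Σ Lᵢ/(AᵢEᵢ) = 550/(2400×115×10³) + 425/(1000×115×10³) = 5.688×10⁻⁶ mm/N.
So P = 1.218 / 5.688×10⁻⁶ = 214.2 kN, tensile.
σ_{bronze} = P / A = 214200 / 1000 = 214.2 MPa.

σ ≈ 214 MPa (tensile)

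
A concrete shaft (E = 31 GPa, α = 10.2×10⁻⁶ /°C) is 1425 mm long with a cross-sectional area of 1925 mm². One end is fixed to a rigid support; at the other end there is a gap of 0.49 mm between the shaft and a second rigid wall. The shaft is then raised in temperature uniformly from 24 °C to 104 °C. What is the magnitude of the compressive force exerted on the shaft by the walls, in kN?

P ≈ 28.2 kN

If the wall were absent the shaft would grow by αΔT L = 10.2×10⁻⁶ × 80 × 1425 = 1.163 mm.
This exceeds the 0.49 mm gap, so the wall pushes back. The portion of expansion that must be recovered elastically is δ_free − gap = 1.163 − 0.49 = 0.6728 mm.
That suppressed elongation corresponds to σ = E·Δ/L = 31×10³ × 0.6728/1425 = 14.64 MPa.
P = σA = 14.64 × 1925 = 28.17 kN.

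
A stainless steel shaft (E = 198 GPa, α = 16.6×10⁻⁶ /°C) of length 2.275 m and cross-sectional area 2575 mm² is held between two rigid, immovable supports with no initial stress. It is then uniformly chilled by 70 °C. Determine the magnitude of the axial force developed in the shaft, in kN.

P ≈ 592 kN (tensile)

With zero net strain, σ = E·αΔT = 198 GPa × 16.6×10⁻⁶ × 70 = 230.1 MPa.
P = AEαΔT = 2575 × 198×10³ × 16.6×10⁻⁶ × 70 = 592.4 kN (tensile).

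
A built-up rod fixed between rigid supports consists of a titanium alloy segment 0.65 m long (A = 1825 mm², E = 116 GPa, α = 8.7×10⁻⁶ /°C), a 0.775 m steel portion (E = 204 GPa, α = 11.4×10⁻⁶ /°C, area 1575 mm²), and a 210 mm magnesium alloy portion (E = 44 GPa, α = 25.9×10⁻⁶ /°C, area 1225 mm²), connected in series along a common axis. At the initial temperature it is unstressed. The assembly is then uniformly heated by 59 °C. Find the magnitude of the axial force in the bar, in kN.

P ≈ 125 kN (compressive)

With the walls removed the bar would change length by δ_free = Σ αᵢΔT Lᵢ = 8.7×10⁻⁶×59×650 + 11.4×10⁻⁶×59×775 + 25.9×10⁻⁶×59×210 = 1.176 mm.
The walls prevent any net length change, so an axial force P (same in every segment) develops. Compatibility: P · Σ Lᵢ/(AᵢEᵢ) = δ_free.
The series flexibility is Σ Lᵢ/(AᵢEᵢ) = 650/(1825×116×10³) + 775/(1575×204×10³) + 210/(1225×44×10³) = 9.379×10⁻⁶ mm/N.
So P = 1.176 / 9.379×10⁻⁶ = 125.4 kN, compressive.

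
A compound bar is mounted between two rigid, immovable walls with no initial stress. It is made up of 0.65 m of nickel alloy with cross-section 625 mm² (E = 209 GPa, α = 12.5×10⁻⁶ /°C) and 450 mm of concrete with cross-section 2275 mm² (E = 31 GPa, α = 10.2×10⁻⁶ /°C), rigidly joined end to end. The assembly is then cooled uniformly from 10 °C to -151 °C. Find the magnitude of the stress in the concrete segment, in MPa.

Free thermal contraction of the whole bar: Σ αᵢΔT Lᵢ = 12.5×10⁻⁶×161×650 + 10.2×10⁻⁶×161×450 = 2.047 mm.
The rigid supports impose zero overall length change; the single axial force P common to all segments must satisfy P Σ Lᵢ/(AᵢEᵢ) = δ_free.
Σ Lᵢ/(AᵢEᵢ) = 650/(625×209×10³) + 450/(2275×31×10³) = 1.136×10⁻⁵ mm/N.
P = 2.047 / 1.136×10⁻⁵ = 180300 N = 180.3 kN, tensile.
σ_{concrete} = P / A = 180300 / 2275 = 79.23 MPa.

σ ≈ 79.2 MPa (tensile)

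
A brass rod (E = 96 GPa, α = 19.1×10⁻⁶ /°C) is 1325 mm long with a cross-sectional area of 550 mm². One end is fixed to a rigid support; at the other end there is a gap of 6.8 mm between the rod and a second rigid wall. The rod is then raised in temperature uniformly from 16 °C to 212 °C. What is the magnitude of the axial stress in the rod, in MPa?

σ ≈ 0 MPa

Unrestrained expansion: δ_free = αΔT L = 19.1×10⁻⁶ × 196 × 1325 = 4.96 mm.
This is smaller than the 6.8 mm clearance, so the rod expands freely without reaching the stop — the stress is zero.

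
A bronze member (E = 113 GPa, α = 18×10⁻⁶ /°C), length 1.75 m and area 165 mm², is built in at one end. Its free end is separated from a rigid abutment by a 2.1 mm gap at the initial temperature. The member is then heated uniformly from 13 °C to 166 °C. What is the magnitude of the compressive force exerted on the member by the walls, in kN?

Unrestrained expansion: δ_free = αΔT L = 18×10⁻⁶ × 153 × 1750 = 4.819 mm.
The gap closes (δ_free > 2.1 mm) and the wall then resists a further 4.819 − 2.1 = 2.719 mm of expansion.
Compatibility: PL/(AE) = 2.719 mm, so σ = P/A = E × (2.719/1750) = 175.6 MPa.
P = σA = 175.6 × 165 = 28.97 kN.

P ≈ 29 kN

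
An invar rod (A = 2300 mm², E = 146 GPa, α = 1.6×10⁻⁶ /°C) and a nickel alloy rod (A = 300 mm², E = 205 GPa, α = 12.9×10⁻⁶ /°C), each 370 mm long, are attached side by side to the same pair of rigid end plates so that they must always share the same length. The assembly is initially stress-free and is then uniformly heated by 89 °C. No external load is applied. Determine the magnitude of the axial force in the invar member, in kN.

P ≈ 52.3 kN (tensile in the invar)

Equilibrium of a rigid end plate with no external load gives equal and opposite internal forces ±P in the two members. Since α_{nickel alloy} > α_{invar}, heating drives the nickel alloy into compression and the invar into tension.
Equating the net (thermal + elastic) strains gives |α₁ − α₂|·ΔT = P·[1/(A₁E₁) + 1/(A₂E₂)].
|α₁ − α₂|·ΔT = 11.3×10⁻⁶ × 89 = 0.001006.
1/(A₁E₁) + 1/(A₂E₂) = 1/(2300×146×10³) + 1/(300×205×10³) = 1.924×10⁻⁸ N⁻¹.
So P = 0.001006 / 1.924×10⁻⁸ = 52.28 kN.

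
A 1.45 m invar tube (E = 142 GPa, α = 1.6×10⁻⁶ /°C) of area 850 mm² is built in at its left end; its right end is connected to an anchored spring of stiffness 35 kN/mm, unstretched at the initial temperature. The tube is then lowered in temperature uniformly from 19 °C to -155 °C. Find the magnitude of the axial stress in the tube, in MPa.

σ ≈ 11.7 MPa (tensile)

If the spring were absent the tube would shorten by αΔT L = 1.6×10⁻⁶ × 174 × 1450 = 0.4037 mm.
Let P be the tensile force in the spring. The tube extends elastically by PL/(AE) and the spring stretches by P/k; together these equal δ_free.
So P = δ_free / [L/(AE) + 1/k] = 0.4037 / [ 1450/(850×142×10³) + 1/(35×10³) ].
P = 0.4037 / 4.058×10⁻⁵ = 9947 N.
σ = P/A = 9947/850 = 11.7 MPa.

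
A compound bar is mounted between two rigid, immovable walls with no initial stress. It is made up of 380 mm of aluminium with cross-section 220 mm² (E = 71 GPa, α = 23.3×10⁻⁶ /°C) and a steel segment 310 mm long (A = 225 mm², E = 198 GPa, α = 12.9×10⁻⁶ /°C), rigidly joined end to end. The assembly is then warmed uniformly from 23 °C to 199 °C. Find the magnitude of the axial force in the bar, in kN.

Free thermal expansion of the whole bar: Σ αᵢΔT Lᵢ = 23.3×10⁻⁶×176×380 + 12.9×10⁻⁶×176×310 = 2.262 mm.
The walls prevent any net length change, so an axial force P (same in every segment) develops. Compatibility: P · Σ Lᵢ/(AᵢEᵢ) = δ_free.
The series flexibility is Σ Lᵢ/(AᵢEᵢ) = 380/(220×71×10³) + 310/(225×198×10³) = 3.129×10⁻⁵ mm/N.
P = 2.262 / 3.129×10⁻⁵ = 72300 N = 72.3 kN, compressive.

P ≈ 72.3 kN (compressive)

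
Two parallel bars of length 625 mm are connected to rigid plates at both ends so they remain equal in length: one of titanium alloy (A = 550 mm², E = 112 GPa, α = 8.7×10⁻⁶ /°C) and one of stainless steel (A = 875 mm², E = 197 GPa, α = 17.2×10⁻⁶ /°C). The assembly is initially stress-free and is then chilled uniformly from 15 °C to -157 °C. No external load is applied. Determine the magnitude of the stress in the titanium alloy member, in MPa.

σ ≈ 121 MPa (compressive)

Both members must finish at the same length. With the larger α, the stainless steel tends to over-contract; the plates restrain it, putting the stainless steel in tension and the titanium alloy in compression. With no external load the two internal forces are equal and opposite, magnitude P.
Setting the final lengths equal and cancelling L: (α₁ − α₂)ΔT = P/(A₁E₁) + P/(A₂E₂).
|α₁ − α₂|·ΔT = 8.5×10⁻⁶ × 172 = 0.001462.
1/(A₁E₁) + 1/(A₂E₂) = 1/(550×112×10³) + 1/(875×197×10³) = 2.204×10⁻⁸ N⁻¹.
So P = 0.001462 / 2.204×10⁻⁸ = 66.35 kN.
σ_{titanium alloy} = P/A₁ = 66350/550 = 120.6 MPa, compressive.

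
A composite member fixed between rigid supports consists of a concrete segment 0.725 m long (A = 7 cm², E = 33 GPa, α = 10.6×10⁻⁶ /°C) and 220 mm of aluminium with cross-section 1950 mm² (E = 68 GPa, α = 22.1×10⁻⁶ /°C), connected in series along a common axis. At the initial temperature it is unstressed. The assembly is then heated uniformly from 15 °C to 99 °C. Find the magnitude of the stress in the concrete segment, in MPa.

Free thermal expansion of the whole bar: Σ αᵢΔT Lᵢ = 10.6×10⁻⁶×84×725 + 22.1×10⁻⁶×84×220 = 1.054 mm.
The walls prevent any net length change, so an axial force P (same in every segment) develops. Compatibility: P · Σ Lᵢ/(AᵢEᵢ) = δ_free.
The series flexibility is Σ Lᵢ/(AᵢEᵢ) = 725/(700×33×10³) + 220/(1950×68×10³) = 3.304×10⁻⁵ mm/N.
Hence P = δ_free / Σ(L/AE) = 1.054/3.304×10⁻⁵ = 31.89 kN (compressive).
σ_{concrete} = P / A = 31890 / 700 = 45.56 MPa.

σ ≈ 45.6 MPa (compressive)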